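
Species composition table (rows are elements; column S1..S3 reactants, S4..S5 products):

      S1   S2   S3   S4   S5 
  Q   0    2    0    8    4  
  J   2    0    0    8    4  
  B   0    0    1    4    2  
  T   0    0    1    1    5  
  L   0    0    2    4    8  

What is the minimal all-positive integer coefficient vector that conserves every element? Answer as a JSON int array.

Coefficients: [6, 6, 6, 1, 1]

Q: 6·0+6·2+6·0 = 12 | 1·8+1·4 = 12
J: 6·2+6·0+6·0 = 12 | 1·8+1·4 = 12
B: 6·0+6·0+6·1 = 6 | 1·4+1·2 = 6
T: 6·0+6·0+6·1 = 6 | 1·1+1·5 = 6
L: 6·0+6·0+6·2 = 12 | 1·4+1·8 = 12
gcd(6,6,6,1,1) = 1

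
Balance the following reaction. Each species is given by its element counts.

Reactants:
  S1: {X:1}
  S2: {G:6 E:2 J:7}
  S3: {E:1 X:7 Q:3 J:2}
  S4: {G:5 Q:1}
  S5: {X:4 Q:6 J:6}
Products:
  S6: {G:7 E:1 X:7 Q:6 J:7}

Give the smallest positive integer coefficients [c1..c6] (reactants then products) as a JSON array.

G: 6·0+1·6+1·0+3·5+2·0 = 21 | 3·7 = 21
E: 6·0+1·2+1·1+3·0+2·0 = 3 | 3·1 = 3
X: 6·1+1·0+1·7+3·0+2·4 = 21 | 3·7 = 21
Q: 6·0+1·0+1·3+3·1+2·6 = 18 | 3·6 = 18
J: 6·0+1·7+1·2+3·0+2·6 = 21 | 3·7 = 21
gcd(6,1,1,3,2,3) = 1

Coefficients: [6, 1, 1, 3, 2, 3]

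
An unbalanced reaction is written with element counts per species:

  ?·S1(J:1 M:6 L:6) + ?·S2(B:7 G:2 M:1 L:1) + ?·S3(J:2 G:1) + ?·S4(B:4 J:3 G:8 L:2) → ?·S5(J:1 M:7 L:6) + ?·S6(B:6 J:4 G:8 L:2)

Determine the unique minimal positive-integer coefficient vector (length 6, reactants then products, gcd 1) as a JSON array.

Coefficients: [2, 2, 4, 4, 2, 5]

B: 2·0+2·7+4·0+4·4 = 30 | 2·0+5·6 = 30
J: 2·1+2·0+4·2+4·3 = 22 | 2·1+5·4 = 22
G: 2·0+2·2+4·1+4·8 = 40 | 2·0+5·8 = 40
M: 2·6+2·1+4·0+4·0 = 14 | 2·7+5·0 = 14
L: 2·6+2·1+4·0+4·2 = 22 | 2·6+5·2 = 22
gcd(2,2,4,4,2,5) = 1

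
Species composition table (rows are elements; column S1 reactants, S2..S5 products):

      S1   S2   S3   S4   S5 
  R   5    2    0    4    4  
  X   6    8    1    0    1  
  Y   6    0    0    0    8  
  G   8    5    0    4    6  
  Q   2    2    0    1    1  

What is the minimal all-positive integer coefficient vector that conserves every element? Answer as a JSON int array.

Coefficients: [4, 2, 5, 1, 3]

R: 4·5 = 20 | 2·2+5·0+1·4+3·4 = 20
X: 4·6 = 24 | 2·8+5·1+1·0+3·1 = 24
Y: 4·6 = 24 | 2·0+5·0+1·0+3·8 = 24
G: 4·8 = 32 | 2·5+5·0+1·4+3·6 = 32
Q: 4·2 = 8 | 2·2+5·0+1·1+3·1 = 8
gcd(4,2,5,1,3) = 1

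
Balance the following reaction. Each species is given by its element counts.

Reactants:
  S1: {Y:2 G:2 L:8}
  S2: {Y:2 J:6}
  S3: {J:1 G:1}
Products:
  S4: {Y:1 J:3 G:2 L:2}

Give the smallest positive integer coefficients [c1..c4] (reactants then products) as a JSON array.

Y: 1·2+1·2+6·0 = 4 | 4·1 = 4
J: 1·0+1·6+6·1 = 12 | 4·3 = 12
G: 1·2+1·0+6·1 = 8 | 4·2 = 8
L: 1·8+1·0+6·0 = 8 | 4·2 = 8
gcd(1,1,6,4) = 1

Coefficients: [1, 1, 6, 4]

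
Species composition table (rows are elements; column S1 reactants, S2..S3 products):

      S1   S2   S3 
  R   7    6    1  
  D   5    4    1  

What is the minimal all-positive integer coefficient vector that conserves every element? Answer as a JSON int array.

R: 1·7 = 7 | 1·6+1·1 = 7
D: 1·5 = 5 | 1·4+1·1 = 5
gcd(1,1,1) = 1

Coefficients: [1, 1, 1]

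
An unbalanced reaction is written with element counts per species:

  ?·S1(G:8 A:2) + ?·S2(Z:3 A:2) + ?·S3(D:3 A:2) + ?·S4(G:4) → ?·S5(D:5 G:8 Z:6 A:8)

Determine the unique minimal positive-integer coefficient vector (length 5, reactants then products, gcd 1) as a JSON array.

D: 1·0+6·0+5·3+4·0 = 15 | 3·5 = 15
G: 1·8+6·0+5·0+4·4 = 24 | 3·8 = 24
Z: 1·0+6·3+5·0+4·0 = 18 | 3·6 = 18
A: 1·2+6·2+5·2+4·0 = 24 | 3·8 = 24
gcd(1,6,5,4,3) = 1

Coefficients: [1, 6, 5, 4, 3]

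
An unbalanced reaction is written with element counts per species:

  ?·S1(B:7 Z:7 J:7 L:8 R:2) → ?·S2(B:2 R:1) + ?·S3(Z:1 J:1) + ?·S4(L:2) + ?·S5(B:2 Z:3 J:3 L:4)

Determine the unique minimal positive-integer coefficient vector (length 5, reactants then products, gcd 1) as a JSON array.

B: 2·7 = 14 | 4·2+5·0+2·0+3·2 = 14
Z: 2·7 = 14 | 4·0+5·1+2·0+3·3 = 14
J: 2·7 = 14 | 4·0+5·1+2·0+3·3 = 14
L: 2·8 = 16 | 4·0+5·0+2·2+3·4 = 16
R: 2·2 = 4 | 4·1+5·0+2·0+3·0 = 4
gcd(2,4,5,2,3) = 1

Coefficients: [2, 4, 5, 2, 3]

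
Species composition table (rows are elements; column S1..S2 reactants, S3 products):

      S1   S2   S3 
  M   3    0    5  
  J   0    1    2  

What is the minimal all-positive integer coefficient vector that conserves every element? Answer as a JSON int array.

Coefficients: [5, 6, 3]

M: 5·3+6·0 = 15 | 3·5 = 15
J: 5·0+6·1 = 6 | 3·2 = 6
gcd(5,6,3) = 1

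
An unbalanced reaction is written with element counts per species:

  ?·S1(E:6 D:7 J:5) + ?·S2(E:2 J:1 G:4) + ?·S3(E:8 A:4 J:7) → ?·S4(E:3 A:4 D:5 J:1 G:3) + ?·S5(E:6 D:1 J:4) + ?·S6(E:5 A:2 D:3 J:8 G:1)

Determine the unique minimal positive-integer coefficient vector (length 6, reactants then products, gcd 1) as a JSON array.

E: 3·6+2·2+3·8 = 46 | 2·3+5·6+2·5 = 46
A: 3·0+2·0+3·4 = 12 | 2·4+5·0+2·2 = 12
D: 3·7+2·0+3·0 = 21 | 2·5+5·1+2·3 = 21
J: 3·5+2·1+3·7 = 38 | 2·1+5·4+2·8 = 38
G: 3·0+2·4+3·0 = 8 | 2·3+5·0+2·1 = 8
gcd(3,2,3,2,5,2) = 1

Coefficients: [3, 2, 3, 2, 5, 2]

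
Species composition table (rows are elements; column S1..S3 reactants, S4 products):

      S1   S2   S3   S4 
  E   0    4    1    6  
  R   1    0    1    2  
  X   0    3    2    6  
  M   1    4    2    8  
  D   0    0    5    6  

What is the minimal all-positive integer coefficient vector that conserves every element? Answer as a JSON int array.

Coefficients: [4, 6, 6, 5]

E: 4·0+6·4+6·1 = 30 | 5·6 = 30
R: 4·1+6·0+6·1 = 10 | 5·2 = 10
X: 4·0+6·3+6·2 = 30 | 5·6 = 30
M: 4·1+6·4+6·2 = 40 | 5·8 = 40
D: 4·0+6·0+6·5 = 30 | 5·6 = 30
gcd(4,6,6,5) = 1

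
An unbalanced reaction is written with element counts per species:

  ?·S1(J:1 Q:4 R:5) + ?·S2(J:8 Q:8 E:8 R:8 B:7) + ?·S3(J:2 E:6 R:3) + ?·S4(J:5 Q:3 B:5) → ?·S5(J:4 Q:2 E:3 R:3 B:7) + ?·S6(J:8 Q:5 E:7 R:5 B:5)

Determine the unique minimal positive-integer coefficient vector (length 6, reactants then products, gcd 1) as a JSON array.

J: 1·1+1·8+5·2+5·5 = 44 | 1·4+5·8 = 44
Q: 1·4+1·8+5·0+5·3 = 27 | 1·2+5·5 = 27
E: 1·0+1·8+5·6+5·0 = 38 | 1·3+5·7 = 38
R: 1·5+1·8+5·3+5·0 = 28 | 1·3+5·5 = 28
B: 1·0+1·7+5·0+5·5 = 32 | 1·7+5·5 = 32
gcd(1,1,5,5,1,5) = 1

Coefficients: [1, 1, 5, 5, 1, 5]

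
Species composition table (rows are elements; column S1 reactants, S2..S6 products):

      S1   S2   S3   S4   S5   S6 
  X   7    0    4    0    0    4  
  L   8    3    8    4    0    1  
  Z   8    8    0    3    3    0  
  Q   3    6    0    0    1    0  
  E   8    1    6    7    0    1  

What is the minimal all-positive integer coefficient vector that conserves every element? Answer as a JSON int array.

X: 4·7 = 28 | 1·0+2·4+2·0+6·0+5·4 = 28
L: 4·8 = 32 | 1·3+2·8+2·4+6·0+5·1 = 32
Z: 4·8 = 32 | 1·8+2·0+2·3+6·3+5·0 = 32
Q: 4·3 = 12 | 1·6+2·0+2·0+6·1+5·0 = 12
E: 4·8 = 32 | 1·1+2·6+2·7+6·0+5·1 = 32
gcd(4,1,2,2,6,5) = 1

Coefficients: [4, 1, 2, 2, 6, 5]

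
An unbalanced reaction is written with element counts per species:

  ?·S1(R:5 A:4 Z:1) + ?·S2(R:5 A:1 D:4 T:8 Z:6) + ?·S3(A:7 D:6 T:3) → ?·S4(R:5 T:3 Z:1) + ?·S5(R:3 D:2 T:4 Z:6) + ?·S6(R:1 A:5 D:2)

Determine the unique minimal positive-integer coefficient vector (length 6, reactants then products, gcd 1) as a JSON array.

R: 5·5+3·5+1·0 = 40 | 5·5+3·3+6·1 = 40
A: 5·4+3·1+1·7 = 30 | 5·0+3·0+6·5 = 30
D: 5·0+3·4+1·6 = 18 | 5·0+3·2+6·2 = 18
T: 5·0+3·8+1·3 = 27 | 5·3+3·4+6·0 = 27
Z: 5·1+3·6+1·0 = 23 | 5·1+3·6+6·0 = 23
gcd(5,3,1,5,3,6) = 1

Coefficients: [5, 3, 1, 5, 3, 6]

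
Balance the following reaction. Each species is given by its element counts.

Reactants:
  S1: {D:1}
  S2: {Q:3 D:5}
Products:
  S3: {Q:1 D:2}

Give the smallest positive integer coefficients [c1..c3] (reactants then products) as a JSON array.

Coefficients: [1, 1, 3]

Q: 1·0+1·3 = 3 | 3·1 = 3
D: 1·1+1·5 = 6 | 3·2 = 6
gcd(1,1,3) = 1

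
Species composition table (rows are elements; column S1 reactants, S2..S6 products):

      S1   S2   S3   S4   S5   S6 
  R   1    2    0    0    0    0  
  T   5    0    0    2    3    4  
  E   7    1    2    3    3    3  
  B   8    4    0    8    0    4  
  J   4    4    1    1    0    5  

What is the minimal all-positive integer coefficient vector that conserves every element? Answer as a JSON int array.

R: 6·1 = 6 | 3·2+3·0+4·0+6·0+1·0 = 6
T: 6·5 = 30 | 3·0+3·0+4·2+6·3+1·4 = 30
E: 6·7 = 42 | 3·1+3·2+4·3+6·3+1·3 = 42
B: 6·8 = 48 | 3·4+3·0+4·8+6·0+1·4 = 48
J: 6·4 = 24 | 3·4+3·1+4·1+6·0+1·5 = 24
gcd(6,3,3,4,6,1) = 1

Coefficients: [6, 3, 3, 4, 6, 1]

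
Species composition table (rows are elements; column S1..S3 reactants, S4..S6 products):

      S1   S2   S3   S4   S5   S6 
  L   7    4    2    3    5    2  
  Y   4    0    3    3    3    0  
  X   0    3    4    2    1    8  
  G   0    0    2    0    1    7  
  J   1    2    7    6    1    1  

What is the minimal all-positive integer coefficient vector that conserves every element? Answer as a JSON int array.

Coefficients: [3, 1, 5, 6, 3, 1]

L: 3·7+1·4+5·2 = 35 | 6·3+3·5+1·2 = 35
Y: 3·4+1·0+5·3 = 27 | 6·3+3·3+1·0 = 27
X: 3·0+1·3+5·4 = 23 | 6·2+3·1+1·8 = 23
G: 3·0+1·0+5·2 = 10 | 6·0+3·1+1·7 = 10
J: 3·1+1·2+5·7 = 40 | 6·6+3·1+1·1 = 40
gcd(3,1,5,6,3,1) = 1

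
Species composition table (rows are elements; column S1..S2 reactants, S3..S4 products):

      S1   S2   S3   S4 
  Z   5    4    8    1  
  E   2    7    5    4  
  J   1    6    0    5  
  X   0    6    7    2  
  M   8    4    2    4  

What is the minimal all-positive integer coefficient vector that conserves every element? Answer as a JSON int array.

Coefficients: [1, 4, 2, 5]

Z: 1·5+4·4 = 21 | 2·8+5·1 = 21
E: 1·2+4·7 = 30 | 2·5+5·4 = 30
J: 1·1+4·6 = 25 | 2·0+5·5 = 25
X: 1·0+4·6 = 24 | 2·7+5·2 = 24
M: 1·8+4·4 = 24 | 2·2+5·4 = 24
gcd(1,4,2,5) = 1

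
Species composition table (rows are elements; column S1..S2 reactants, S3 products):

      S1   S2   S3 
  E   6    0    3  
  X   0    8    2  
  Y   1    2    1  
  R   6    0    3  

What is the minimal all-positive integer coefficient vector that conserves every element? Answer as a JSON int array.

E: 2·6+1·0 = 12 | 4·3 = 12
X: 2·0+1·8 = 8 | 4·2 = 8
Y: 2·1+1·2 = 4 | 4·1 = 4
R: 2·6+1·0 = 12 | 4·3 = 12
gcd(2,1,4) = 1

Coefficients: [2, 1, 4]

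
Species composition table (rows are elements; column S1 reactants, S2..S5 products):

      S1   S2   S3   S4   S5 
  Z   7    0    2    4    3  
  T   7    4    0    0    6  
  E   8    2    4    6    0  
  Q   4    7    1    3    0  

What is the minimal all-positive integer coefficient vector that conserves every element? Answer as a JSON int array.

Z: 4·7 = 28 | 1·0+6·2+1·4+4·3 = 28
T: 4·7 = 28 | 1·4+6·0+1·0+4·6 = 28
E: 4·8 = 32 | 1·2+6·4+1·6+4·0 = 32
Q: 4·4 = 16 | 1·7+6·1+1·3+4·0 = 16
gcd(4,1,6,1,4) = 1

Coefficients: [4, 1, 6, 1, 4]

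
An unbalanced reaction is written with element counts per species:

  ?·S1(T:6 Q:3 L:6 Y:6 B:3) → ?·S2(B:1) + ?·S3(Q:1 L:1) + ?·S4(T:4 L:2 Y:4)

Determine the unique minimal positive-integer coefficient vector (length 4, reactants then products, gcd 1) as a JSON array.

Coefficients: [2, 6, 6, 3]

T: 2·6 = 12 | 6·0+6·0+3·4 = 12
Q: 2·3 = 6 | 6·0+6·1+3·0 = 6
L: 2·6 = 12 | 6·0+6·1+3·2 = 12
Y: 2·6 = 12 | 6·0+6·0+3·4 = 12
B: 2·3 = 6 | 6·1+6·0+3·0 = 6
gcd(2,6,6,3) = 1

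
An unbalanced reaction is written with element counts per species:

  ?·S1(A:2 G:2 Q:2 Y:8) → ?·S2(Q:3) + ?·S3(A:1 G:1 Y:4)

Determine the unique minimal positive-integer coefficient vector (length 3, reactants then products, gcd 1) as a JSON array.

A: 3·2 = 6 | 2·0+6·1 = 6
G: 3·2 = 6 | 2·0+6·1 = 6
Q: 3·2 = 6 | 2·3+6·0 = 6
Y: 3·8 = 24 | 2·0+6·4 = 24
gcd(3,2,6) = 1

Coefficients: [3, 2, 6]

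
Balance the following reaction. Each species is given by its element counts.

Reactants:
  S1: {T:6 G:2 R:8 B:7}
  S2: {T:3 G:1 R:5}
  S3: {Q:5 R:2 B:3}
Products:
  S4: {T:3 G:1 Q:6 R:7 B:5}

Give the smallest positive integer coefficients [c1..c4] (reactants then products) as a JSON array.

Coefficients: [1, 3, 6, 5]

T: 1·6+3·3+6·0 = 15 | 5·3 = 15
G: 1·2+3·1+6·0 = 5 | 5·1 = 5
Q: 1·0+3·0+6·5 = 30 | 5·6 = 30
R: 1·8+3·5+6·2 = 35 | 5·7 = 35
B: 1·7+3·0+6·3 = 25 | 5·5 = 25
gcd(1,3,6,5) = 1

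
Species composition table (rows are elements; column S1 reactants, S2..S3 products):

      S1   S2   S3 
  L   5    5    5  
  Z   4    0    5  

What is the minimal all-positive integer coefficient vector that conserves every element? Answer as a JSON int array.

L: 5·5 = 25 | 1·5+4·5 = 25
Z: 5·4 = 20 | 1·0+4·5 = 20
gcd(5,1,4) = 1

Coefficients: [5, 1, 4]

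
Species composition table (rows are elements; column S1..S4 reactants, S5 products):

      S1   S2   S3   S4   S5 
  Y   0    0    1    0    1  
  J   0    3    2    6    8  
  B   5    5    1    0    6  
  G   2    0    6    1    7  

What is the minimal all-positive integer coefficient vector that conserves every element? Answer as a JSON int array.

Coefficients: [1, 4, 5, 3, 5]

Y: 1·0+4·0+5·1+3·0 = 5 | 5·1 = 5
J: 1·0+4·3+5·2+3·6 = 40 | 5·8 = 40
B: 1·5+4·5+5·1+3·0 = 30 | 5·6 = 30
G: 1·2+4·0+5·6+3·1 = 35 | 5·7 = 35
gcd(1,4,5,3,5) = 1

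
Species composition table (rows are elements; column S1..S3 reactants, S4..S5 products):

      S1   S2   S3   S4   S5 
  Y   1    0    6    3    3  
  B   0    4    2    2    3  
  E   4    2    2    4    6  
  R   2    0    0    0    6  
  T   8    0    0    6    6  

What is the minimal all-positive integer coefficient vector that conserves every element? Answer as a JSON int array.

Y: 6·1+3·0+3·6 = 24 | 6·3+2·3 = 24
B: 6·0+3·4+3·2 = 18 | 6·2+2·3 = 18
E: 6·4+3·2+3·2 = 36 | 6·4+2·6 = 36
R: 6·2+3·0+3·0 = 12 | 6·0+2·6 = 12
T: 6·8+3·0+3·0 = 48 | 6·6+2·6 = 48
gcd(6,3,3,6,2) = 1

Coefficients: [6, 3, 3, 6, 2]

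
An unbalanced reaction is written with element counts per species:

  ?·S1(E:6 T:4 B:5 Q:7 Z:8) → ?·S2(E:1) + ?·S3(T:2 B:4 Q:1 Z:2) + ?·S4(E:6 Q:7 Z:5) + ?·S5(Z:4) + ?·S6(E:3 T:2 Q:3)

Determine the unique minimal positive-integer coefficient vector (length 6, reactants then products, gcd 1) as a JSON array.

E: 4·6 = 24 | 3·1+5·0+2·6+3·0+3·3 = 24
T: 4·4 = 16 | 3·0+5·2+2·0+3·0+3·2 = 16
B: 4·5 = 20 | 3·0+5·4+2·0+3·0+3·0 = 20
Q: 4·7 = 28 | 3·0+5·1+2·7+3·0+3·3 = 28
Z: 4·8 = 32 | 3·0+5·2+2·5+3·4+3·0 = 32
gcd(4,3,5,2,3,3) = 1

Coefficients: [4, 3, 5, 2, 3, 3]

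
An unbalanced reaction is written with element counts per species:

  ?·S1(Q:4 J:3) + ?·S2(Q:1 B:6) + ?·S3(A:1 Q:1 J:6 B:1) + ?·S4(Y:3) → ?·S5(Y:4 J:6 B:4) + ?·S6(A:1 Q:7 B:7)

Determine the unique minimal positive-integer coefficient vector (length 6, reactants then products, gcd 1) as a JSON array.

A: 2·0+4·0+2·1+4·0 = 2 | 3·0+2·1 = 2
Q: 2·4+4·1+2·1+4·0 = 14 | 3·0+2·7 = 14
Y: 2·0+4·0+2·0+4·3 = 12 | 3·4+2·0 = 12
J: 2·3+4·0+2·6+4·0 = 18 | 3·6+2·0 = 18
B: 2·0+4·6+2·1+4·0 = 26 | 3·4+2·7 = 26
gcd(2,4,2,4,3,2) = 1

Coefficients: [2, 4, 2, 4, 3, 2]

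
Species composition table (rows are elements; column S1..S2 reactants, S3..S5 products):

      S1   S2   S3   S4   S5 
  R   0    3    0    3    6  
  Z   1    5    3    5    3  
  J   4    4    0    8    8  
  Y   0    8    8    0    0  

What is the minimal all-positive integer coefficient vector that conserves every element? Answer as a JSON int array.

Coefficients: [1, 5, 5, 1, 2]

R: 1·0+5·3 = 15 | 5·0+1·3+2·6 = 15
Z: 1·1+5·5 = 26 | 5·3+1·5+2·3 = 26
J: 1·4+5·4 = 24 | 5·0+1·8+2·8 = 24
Y: 1·0+5·8 = 40 | 5·8+1·0+2·0 = 40
gcd(1,5,5,1,2) = 1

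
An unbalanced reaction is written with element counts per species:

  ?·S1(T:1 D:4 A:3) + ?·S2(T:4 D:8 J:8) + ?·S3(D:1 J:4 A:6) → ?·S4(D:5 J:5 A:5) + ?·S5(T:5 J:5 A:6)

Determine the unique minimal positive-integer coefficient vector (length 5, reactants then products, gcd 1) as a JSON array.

Coefficients: [1, 1, 3, 3, 1]

T: 1·1+1·4+3·0 = 5 | 3·0+1·5 = 5
D: 1·4+1·8+3·1 = 15 | 3·5+1·0 = 15
J: 1·0+1·8+3·4 = 20 | 3·5+1·5 = 20
A: 1·3+1·0+3·6 = 21 | 3·5+1·6 = 21
gcd(1,1,3,3,1) = 1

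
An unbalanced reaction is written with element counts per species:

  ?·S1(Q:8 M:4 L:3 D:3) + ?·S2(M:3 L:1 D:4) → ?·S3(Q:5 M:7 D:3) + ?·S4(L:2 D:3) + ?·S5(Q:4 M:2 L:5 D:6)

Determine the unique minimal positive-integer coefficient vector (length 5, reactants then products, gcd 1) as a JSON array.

Q: 3·8+6·0 = 24 | 4·5+5·0+1·4 = 24
M: 3·4+6·3 = 30 | 4·7+5·0+1·2 = 30
L: 3·3+6·1 = 15 | 4·0+5·2+1·5 = 15
D: 3·3+6·4 = 33 | 4·3+5·3+1·6 = 33
gcd(3,6,4,5,1) = 1

Coefficients: [3, 6, 4, 5, 1]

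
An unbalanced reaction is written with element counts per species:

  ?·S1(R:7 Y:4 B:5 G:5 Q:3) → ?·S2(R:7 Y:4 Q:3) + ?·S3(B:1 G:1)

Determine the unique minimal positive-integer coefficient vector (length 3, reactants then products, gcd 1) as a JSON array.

Coefficients: [1, 1, 5]

R: 1·7 = 7 | 1·7+5·0 = 7
Y: 1·4 = 4 | 1·4+5·0 = 4
B: 1·5 = 5 | 1·0+5·1 = 5
G: 1·5 = 5 | 1·0+5·1 = 5
Q: 1·3 = 3 | 1·3+5·0 = 3
gcd(1,1,5) = 1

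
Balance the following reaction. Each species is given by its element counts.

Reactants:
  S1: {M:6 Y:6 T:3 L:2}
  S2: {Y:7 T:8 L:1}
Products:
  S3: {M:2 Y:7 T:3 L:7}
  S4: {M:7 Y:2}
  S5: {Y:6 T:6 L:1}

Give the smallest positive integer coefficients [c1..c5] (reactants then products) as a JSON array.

M: 5·6+3·0 = 30 | 1·2+4·7+6·0 = 30
Y: 5·6+3·7 = 51 | 1·7+4·2+6·6 = 51
T: 5·3+3·8 = 39 | 1·3+4·0+6·6 = 39
L: 5·2+3·1 = 13 | 1·7+4·0+6·1 = 13
gcd(5,3,1,4,6) = 1

Coefficients: [5, 3, 1, 4, 6]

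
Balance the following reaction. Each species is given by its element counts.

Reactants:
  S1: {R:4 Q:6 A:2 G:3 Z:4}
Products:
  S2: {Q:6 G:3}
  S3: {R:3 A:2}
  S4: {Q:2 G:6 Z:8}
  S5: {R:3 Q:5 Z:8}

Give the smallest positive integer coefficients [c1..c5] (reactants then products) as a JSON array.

R: 6·4 = 24 | 4·0+6·3+1·0+2·3 = 24
Q: 6·6 = 36 | 4·6+6·0+1·2+2·5 = 36
A: 6·2 = 12 | 4·0+6·2+1·0+2·0 = 12
G: 6·3 = 18 | 4·3+6·0+1·6+2·0 = 18
Z: 6·4 = 24 | 4·0+6·0+1·8+2·8 = 24
gcd(6,4,6,1,2) = 1

Coefficients: [6, 4, 6, 1, 2]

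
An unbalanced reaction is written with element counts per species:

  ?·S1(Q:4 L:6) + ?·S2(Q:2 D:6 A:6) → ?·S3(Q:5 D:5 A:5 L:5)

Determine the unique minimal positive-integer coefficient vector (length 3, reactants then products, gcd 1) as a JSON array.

Q: 5·4+5·2 = 30 | 6·5 = 30
D: 5·0+5·6 = 30 | 6·5 = 30
A: 5·0+5·6 = 30 | 6·5 = 30
L: 5·6+5·0 = 30 | 6·5 = 30
gcd(5,5,6) = 1

Coefficients: [5, 5, 6]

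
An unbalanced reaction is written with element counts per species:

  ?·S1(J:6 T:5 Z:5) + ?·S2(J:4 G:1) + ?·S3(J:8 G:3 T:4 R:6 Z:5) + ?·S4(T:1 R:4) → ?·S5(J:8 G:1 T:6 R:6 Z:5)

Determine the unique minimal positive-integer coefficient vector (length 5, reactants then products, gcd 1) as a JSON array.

Coefficients: [4, 2, 1, 6, 5]

J: 4·6+2·4+1·8+6·0 = 40 | 5·8 = 40
G: 4·0+2·1+1·3+6·0 = 5 | 5·1 = 5
T: 4·5+2·0+1·4+6·1 = 30 | 5·6 = 30
R: 4·0+2·0+1·6+6·4 = 30 | 5·6 = 30
Z: 4·5+2·0+1·5+6·0 = 25 | 5·5 = 25
gcd(4,2,1,6,5) = 1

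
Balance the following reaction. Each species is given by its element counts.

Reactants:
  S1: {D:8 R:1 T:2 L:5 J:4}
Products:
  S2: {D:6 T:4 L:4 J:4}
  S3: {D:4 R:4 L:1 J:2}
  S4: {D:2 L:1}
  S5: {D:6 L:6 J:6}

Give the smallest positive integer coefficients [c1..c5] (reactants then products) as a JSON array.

D: 4·8 = 32 | 2·6+1·4+5·2+1·6 = 32
R: 4·1 = 4 | 2·0+1·4+5·0+1·0 = 4
T: 4·2 = 8 | 2·4+1·0+5·0+1·0 = 8
L: 4·5 = 20 | 2·4+1·1+5·1+1·6 = 20
J: 4·4 = 16 | 2·4+1·2+5·0+1·6 = 16
gcd(4,2,1,5,1) = 1

Coefficients: [4, 2, 1, 5, 1]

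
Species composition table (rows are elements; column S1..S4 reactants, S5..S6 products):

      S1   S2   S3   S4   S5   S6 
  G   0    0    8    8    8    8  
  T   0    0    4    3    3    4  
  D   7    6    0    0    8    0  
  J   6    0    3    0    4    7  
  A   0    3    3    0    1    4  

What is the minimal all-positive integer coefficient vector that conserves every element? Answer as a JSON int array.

Coefficients: [4, 2, 1, 5, 5, 1]

G: 4·0+2·0+1·8+5·8 = 48 | 5·8+1·8 = 48
T: 4·0+2·0+1·4+5·3 = 19 | 5·3+1·4 = 19
D: 4·7+2·6+1·0+5·0 = 40 | 5·8+1·0 = 40
J: 4·6+2·0+1·3+5·0 = 27 | 5·4+1·7 = 27
A: 4·0+2·3+1·3+5·0 = 9 | 5·1+1·4 = 9
gcd(4,2,1,5,5,1) = 1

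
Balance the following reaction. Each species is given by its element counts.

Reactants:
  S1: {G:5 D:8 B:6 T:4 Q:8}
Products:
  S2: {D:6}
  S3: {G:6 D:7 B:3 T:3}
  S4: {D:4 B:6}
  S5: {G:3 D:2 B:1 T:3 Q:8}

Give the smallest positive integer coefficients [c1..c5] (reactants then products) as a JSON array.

Coefficients: [6, 1, 2, 4, 6]

G: 6·5 = 30 | 1·0+2·6+4·0+6·3 = 30
D: 6·8 = 48 | 1·6+2·7+4·4+6·2 = 48
B: 6·6 = 36 | 1·0+2·3+4·6+6·1 = 36
T: 6·4 = 24 | 1·0+2·3+4·0+6·3 = 24
Q: 6·8 = 48 | 1·0+2·0+4·0+6·8 = 48
gcd(6,1,2,4,6) = 1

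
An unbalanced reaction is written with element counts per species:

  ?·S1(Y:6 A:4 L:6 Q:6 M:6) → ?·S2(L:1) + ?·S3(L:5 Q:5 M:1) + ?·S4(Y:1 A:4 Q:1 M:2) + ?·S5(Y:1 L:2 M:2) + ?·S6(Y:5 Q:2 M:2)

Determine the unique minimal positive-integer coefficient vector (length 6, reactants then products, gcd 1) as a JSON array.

Y: 6·6 = 36 | 6·0+4·0+6·1+5·1+5·5 = 36
A: 6·4 = 24 | 6·0+4·0+6·4+5·0+5·0 = 24
L: 6·6 = 36 | 6·1+4·5+6·0+5·2+5·0 = 36
Q: 6·6 = 36 | 6·0+4·5+6·1+5·0+5·2 = 36
M: 6·6 = 36 | 6·0+4·1+6·2+5·2+5·2 = 36
gcd(6,6,4,6,5,5) = 1

Coefficients: [6, 6, 4, 6, 5, 5]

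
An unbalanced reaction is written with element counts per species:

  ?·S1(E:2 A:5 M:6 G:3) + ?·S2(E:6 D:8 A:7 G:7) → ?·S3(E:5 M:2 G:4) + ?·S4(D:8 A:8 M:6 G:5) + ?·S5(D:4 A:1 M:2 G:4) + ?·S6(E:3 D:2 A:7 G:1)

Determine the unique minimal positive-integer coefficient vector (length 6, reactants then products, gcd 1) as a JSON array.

E: 4·2+5·6 = 38 | 4·5+1·0+5·0+6·3 = 38
D: 4·0+5·8 = 40 | 4·0+1·8+5·4+6·2 = 40
A: 4·5+5·7 = 55 | 4·0+1·8+5·1+6·7 = 55
M: 4·6+5·0 = 24 | 4·2+1·6+5·2+6·0 = 24
G: 4·3+5·7 = 47 | 4·4+1·5+5·4+6·1 = 47
gcd(4,5,4,1,5,6) = 1

Coefficients: [4, 5, 4, 1, 5, 6]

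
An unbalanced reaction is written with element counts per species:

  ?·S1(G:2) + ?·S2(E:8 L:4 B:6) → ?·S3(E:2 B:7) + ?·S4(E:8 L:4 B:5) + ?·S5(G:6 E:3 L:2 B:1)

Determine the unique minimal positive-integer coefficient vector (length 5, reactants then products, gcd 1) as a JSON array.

Coefficients: [6, 4, 1, 3, 2]

G: 6·2+4·0 = 12 | 1·0+3·0+2·6 = 12
E: 6·0+4·8 = 32 | 1·2+3·8+2·3 = 32
L: 6·0+4·4 = 16 | 1·0+3·4+2·2 = 16
B: 6·0+4·6 = 24 | 1·7+3·5+2·1 = 24
gcd(6,4,1,3,2) = 1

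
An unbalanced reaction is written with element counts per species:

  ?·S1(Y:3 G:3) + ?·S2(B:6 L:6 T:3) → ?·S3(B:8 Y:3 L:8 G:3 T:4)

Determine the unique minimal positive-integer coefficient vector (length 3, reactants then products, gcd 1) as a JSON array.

Coefficients: [3, 4, 3]

B: 3·0+4·6 = 24 | 3·8 = 24
Y: 3·3+4·0 = 9 | 3·3 = 9
L: 3·0+4·6 = 24 | 3·8 = 24
G: 3·3+4·0 = 9 | 3·3 = 9
T: 3·0+4·3 = 12 | 3·4 = 12
gcd(3,4,3) = 1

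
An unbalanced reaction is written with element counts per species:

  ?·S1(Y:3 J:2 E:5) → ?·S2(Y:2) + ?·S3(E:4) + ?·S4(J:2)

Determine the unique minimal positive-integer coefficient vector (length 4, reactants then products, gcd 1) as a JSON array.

Coefficients: [4, 6, 5, 4]

Y: 4·3 = 12 | 6·2+5·0+4·0 = 12
J: 4·2 = 8 | 6·0+5·0+4·2 = 8
E: 4·5 = 20 | 6·0+5·4+4·0 = 20
gcd(4,6,5,4) = 1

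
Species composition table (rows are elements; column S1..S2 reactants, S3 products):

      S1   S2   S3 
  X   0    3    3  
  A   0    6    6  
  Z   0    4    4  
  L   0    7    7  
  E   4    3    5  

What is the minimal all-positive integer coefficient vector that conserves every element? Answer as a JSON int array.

Coefficients: [1, 2, 2]

X: 1·0+2·3 = 6 | 2·3 = 6
A: 1·0+2·6 = 12 | 2·6 = 12
Z: 1·0+2·4 = 8 | 2·4 = 8
L: 1·0+2·7 = 14 | 2·7 = 14
E: 1·4+2·3 = 10 | 2·5 = 10
gcd(1,2,2) = 1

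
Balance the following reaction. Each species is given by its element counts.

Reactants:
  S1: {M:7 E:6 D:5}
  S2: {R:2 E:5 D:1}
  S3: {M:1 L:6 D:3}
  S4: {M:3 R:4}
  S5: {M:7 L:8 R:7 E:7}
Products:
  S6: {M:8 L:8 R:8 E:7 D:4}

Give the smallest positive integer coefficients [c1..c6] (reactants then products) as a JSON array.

Coefficients: [1, 3, 4, 5, 2, 5]

M: 1·7+3·0+4·1+5·3+2·7 = 40 | 5·8 = 40
L: 1·0+3·0+4·6+5·0+2·8 = 40 | 5·8 = 40
R: 1·0+3·2+4·0+5·4+2·7 = 40 | 5·8 = 40
E: 1·6+3·5+4·0+5·0+2·7 = 35 | 5·7 = 35
D: 1·5+3·1+4·3+5·0+2·0 = 20 | 5·4 = 20
gcd(1,3,4,5,2,5) = 1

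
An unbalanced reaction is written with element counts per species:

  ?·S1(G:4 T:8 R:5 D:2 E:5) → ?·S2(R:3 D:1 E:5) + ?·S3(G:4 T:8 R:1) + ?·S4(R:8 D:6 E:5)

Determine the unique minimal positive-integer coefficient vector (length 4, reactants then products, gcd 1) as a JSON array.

G: 5·4 = 20 | 4·0+5·4+1·0 = 20
T: 5·8 = 40 | 4·0+5·8+1·0 = 40
R: 5·5 = 25 | 4·3+5·1+1·8 = 25
D: 5·2 = 10 | 4·1+5·0+1·6 = 10
E: 5·5 = 25 | 4·5+5·0+1·5 = 25
gcd(5,4,5,1) = 1

Coefficients: [5, 4, 5, 1]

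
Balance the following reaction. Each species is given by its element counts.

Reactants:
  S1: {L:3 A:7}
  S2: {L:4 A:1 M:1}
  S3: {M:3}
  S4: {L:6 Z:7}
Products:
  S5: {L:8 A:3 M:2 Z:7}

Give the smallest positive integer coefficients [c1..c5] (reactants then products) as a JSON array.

L: 2·3+1·4+3·0+5·6 = 40 | 5·8 = 40
A: 2·7+1·1+3·0+5·0 = 15 | 5·3 = 15
M: 2·0+1·1+3·3+5·0 = 10 | 5·2 = 10
Z: 2·0+1·0+3·0+5·7 = 35 | 5·7 = 35
gcd(2,1,3,5,5) = 1

Coefficients: [2, 1, 3, 5, 5]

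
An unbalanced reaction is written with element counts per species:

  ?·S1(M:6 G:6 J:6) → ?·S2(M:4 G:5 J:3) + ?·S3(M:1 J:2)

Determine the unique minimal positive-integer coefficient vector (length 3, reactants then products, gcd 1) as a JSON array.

Coefficients: [5, 6, 6]

M: 5·6 = 30 | 6·4+6·1 = 30
G: 5·6 = 30 | 6·5+6·0 = 30
J: 5·6 = 30 | 6·3+6·2 = 30
gcd(5,6,6) = 1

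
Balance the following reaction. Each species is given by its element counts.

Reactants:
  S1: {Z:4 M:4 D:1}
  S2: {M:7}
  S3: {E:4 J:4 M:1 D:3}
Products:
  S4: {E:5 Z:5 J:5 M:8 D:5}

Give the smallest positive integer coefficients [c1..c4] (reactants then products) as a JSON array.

Coefficients: [5, 1, 5, 4]

E: 5·0+1·0+5·4 = 20 | 4·5 = 20
Z: 5·4+1·0+5·0 = 20 | 4·5 = 20
J: 5·0+1·0+5·4 = 20 | 4·5 = 20
M: 5·4+1·7+5·1 = 32 | 4·8 = 32
D: 5·1+1·0+5·3 = 20 | 4·5 = 20
gcd(5,1,5,4) = 1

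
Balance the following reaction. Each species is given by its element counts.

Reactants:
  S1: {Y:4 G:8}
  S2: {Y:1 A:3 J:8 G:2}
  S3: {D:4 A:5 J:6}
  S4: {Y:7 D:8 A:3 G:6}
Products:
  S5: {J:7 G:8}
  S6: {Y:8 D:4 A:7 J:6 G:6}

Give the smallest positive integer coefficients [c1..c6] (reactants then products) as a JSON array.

Coefficients: [5, 5, 2, 1, 4, 4]

Y: 5·4+5·1+2·0+1·7 = 32 | 4·0+4·8 = 32
D: 5·0+5·0+2·4+1·8 = 16 | 4·0+4·4 = 16
A: 5·0+5·3+2·5+1·3 = 28 | 4·0+4·7 = 28
J: 5·0+5·8+2·6+1·0 = 52 | 4·7+4·6 = 52
G: 5·8+5·2+2·0+1·6 = 56 | 4·8+4·6 = 56
gcd(5,5,2,1,4,4) = 1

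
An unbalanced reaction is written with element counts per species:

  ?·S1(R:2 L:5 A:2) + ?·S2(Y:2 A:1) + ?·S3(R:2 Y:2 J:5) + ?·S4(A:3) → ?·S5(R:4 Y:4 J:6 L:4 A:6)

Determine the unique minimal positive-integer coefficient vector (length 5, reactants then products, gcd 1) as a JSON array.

Coefficients: [4, 4, 6, 6, 5]

R: 4·2+4·0+6·2+6·0 = 20 | 5·4 = 20
Y: 4·0+4·2+6·2+6·0 = 20 | 5·4 = 20
J: 4·0+4·0+6·5+6·0 = 30 | 5·6 = 30
L: 4·5+4·0+6·0+6·0 = 20 | 5·4 = 20
A: 4·2+4·1+6·0+6·3 = 30 | 5·6 = 30
gcd(4,4,6,6,5) = 1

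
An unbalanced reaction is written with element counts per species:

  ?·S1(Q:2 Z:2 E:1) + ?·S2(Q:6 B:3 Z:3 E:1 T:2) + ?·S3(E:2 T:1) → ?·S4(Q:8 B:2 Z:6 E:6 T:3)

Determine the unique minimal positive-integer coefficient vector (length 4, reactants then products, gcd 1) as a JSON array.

Q: 6·2+2·6+5·0 = 24 | 3·8 = 24
B: 6·0+2·3+5·0 = 6 | 3·2 = 6
Z: 6·2+2·3+5·0 = 18 | 3·6 = 18
E: 6·1+2·1+5·2 = 18 | 3·6 = 18
T: 6·0+2·2+5·1 = 9 | 3·3 = 9
gcd(6,2,5,3) = 1

Coefficients: [6, 2, 5, 3]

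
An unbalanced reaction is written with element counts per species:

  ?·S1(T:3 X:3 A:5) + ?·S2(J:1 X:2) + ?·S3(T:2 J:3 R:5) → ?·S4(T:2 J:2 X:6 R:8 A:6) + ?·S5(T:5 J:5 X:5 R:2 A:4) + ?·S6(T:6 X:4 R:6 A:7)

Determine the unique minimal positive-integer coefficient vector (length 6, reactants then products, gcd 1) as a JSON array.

T: 5·3+5·0+4·2 = 23 | 1·2+3·5+1·6 = 23
J: 5·0+5·1+4·3 = 17 | 1·2+3·5+1·0 = 17
X: 5·3+5·2+4·0 = 25 | 1·6+3·5+1·4 = 25
R: 5·0+5·0+4·5 = 20 | 1·8+3·2+1·6 = 20
A: 5·5+5·0+4·0 = 25 | 1·6+3·4+1·7 = 25
gcd(5,5,4,1,3,1) = 1

Coefficients: [5, 5, 4, 1, 3, 1]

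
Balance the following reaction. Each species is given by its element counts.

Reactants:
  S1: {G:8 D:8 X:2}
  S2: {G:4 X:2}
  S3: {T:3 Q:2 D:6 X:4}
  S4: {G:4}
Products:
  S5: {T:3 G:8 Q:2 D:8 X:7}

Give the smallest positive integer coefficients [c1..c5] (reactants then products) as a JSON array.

Coefficients: [1, 5, 4, 1, 4]

T: 1·0+5·0+4·3+1·0 = 12 | 4·3 = 12
G: 1·8+5·4+4·0+1·4 = 32 | 4·8 = 32
Q: 1·0+5·0+4·2+1·0 = 8 | 4·2 = 8
D: 1·8+5·0+4·6+1·0 = 32 | 4·8 = 32
X: 1·2+5·2+4·4+1·0 = 28 | 4·7 = 28
gcd(1,5,4,1,4) = 1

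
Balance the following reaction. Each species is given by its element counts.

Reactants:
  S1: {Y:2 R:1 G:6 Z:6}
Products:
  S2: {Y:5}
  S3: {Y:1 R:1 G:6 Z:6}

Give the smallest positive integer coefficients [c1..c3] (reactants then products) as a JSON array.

Coefficients: [5, 1, 5]

Y: 5·2 = 10 | 1·5+5·1 = 10
R: 5·1 = 5 | 1·0+5·1 = 5
G: 5·6 = 30 | 1·0+5·6 = 30
Z: 5·6 = 30 | 1·0+5·6 = 30
gcd(5,1,5) = 1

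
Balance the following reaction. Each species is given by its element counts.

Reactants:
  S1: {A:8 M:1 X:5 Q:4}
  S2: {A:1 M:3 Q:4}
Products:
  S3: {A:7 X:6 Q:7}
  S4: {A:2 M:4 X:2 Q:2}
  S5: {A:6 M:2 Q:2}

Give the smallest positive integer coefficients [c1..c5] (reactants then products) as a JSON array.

A: 6·8+4·1 = 52 | 4·7+3·2+3·6 = 52
M: 6·1+4·3 = 18 | 4·0+3·4+3·2 = 18
X: 6·5+4·0 = 30 | 4·6+3·2+3·0 = 30
Q: 6·4+4·4 = 40 | 4·7+3·2+3·2 = 40
gcd(6,4,4,3,3) = 1

Coefficients: [6, 4, 4, 3, 3]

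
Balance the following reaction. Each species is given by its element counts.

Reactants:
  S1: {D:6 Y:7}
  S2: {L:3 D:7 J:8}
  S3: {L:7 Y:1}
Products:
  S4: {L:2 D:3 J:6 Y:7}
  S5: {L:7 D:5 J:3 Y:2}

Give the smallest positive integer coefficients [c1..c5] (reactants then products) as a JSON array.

Coefficients: [2, 3, 5, 1, 6]

L: 2·0+3·3+5·7 = 44 | 1·2+6·7 = 44
D: 2·6+3·7+5·0 = 33 | 1·3+6·5 = 33
J: 2·0+3·8+5·0 = 24 | 1·6+6·3 = 24
Y: 2·7+3·0+5·1 = 19 | 1·7+6·2 = 19
gcd(2,3,5,1,6) = 1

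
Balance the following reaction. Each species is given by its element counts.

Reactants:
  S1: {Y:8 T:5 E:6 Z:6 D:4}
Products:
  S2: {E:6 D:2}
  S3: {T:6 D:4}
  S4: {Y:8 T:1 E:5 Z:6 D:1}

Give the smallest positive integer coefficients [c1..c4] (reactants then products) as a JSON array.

Y: 6·8 = 48 | 1·0+4·0+6·8 = 48
T: 6·5 = 30 | 1·0+4·6+6·1 = 30
E: 6·6 = 36 | 1·6+4·0+6·5 = 36
Z: 6·6 = 36 | 1·0+4·0+6·6 = 36
D: 6·4 = 24 | 1·2+4·4+6·1 = 24
gcd(6,1,4,6) = 1

Coefficients: [6, 1, 4, 6]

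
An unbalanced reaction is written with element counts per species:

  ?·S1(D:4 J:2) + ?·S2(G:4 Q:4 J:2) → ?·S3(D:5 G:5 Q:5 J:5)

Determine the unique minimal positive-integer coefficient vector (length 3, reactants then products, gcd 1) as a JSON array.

D: 5·4+5·0 = 20 | 4·5 = 20
G: 5·0+5·4 = 20 | 4·5 = 20
Q: 5·0+5·4 = 20 | 4·5 = 20
J: 5·2+5·2 = 20 | 4·5 = 20
gcd(5,5,4) = 1

Coefficients: [5, 5, 4]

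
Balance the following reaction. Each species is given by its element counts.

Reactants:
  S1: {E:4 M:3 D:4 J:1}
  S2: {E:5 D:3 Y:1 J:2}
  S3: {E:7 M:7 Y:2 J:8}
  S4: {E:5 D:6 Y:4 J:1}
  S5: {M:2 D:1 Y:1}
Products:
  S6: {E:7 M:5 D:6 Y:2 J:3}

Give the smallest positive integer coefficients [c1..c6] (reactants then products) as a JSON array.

E: 5·4+2·5+1·7+1·5+4·0 = 42 | 6·7 = 42
M: 5·3+2·0+1·7+1·0+4·2 = 30 | 6·5 = 30
D: 5·4+2·3+1·0+1·6+4·1 = 36 | 6·6 = 36
Y: 5·0+2·1+1·2+1·4+4·1 = 12 | 6·2 = 12
J: 5·1+2·2+1·8+1·1+4·0 = 18 | 6·3 = 18
gcd(5,2,1,1,4,6) = 1

Coefficients: [5, 2, 1, 1, 4, 6]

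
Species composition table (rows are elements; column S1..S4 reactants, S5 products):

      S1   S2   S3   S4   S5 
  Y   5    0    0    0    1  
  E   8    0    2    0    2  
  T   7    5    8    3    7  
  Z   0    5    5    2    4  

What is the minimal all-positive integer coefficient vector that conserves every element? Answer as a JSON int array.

Y: 1·5+1·0+1·0+5·0 = 5 | 5·1 = 5
E: 1·8+1·0+1·2+5·0 = 10 | 5·2 = 10
T: 1·7+1·5+1·8+5·3 = 35 | 5·7 = 35
Z: 1·0+1·5+1·5+5·2 = 20 | 5·4 = 20
gcd(1,1,1,5,5) = 1

Coefficients: [1, 1, 1, 5, 5]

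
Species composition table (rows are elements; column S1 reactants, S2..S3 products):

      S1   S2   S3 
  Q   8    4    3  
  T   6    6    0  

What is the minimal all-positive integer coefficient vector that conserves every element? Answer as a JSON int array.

Q: 3·8 = 24 | 3·4+4·3 = 24
T: 3·6 = 18 | 3·6+4·0 = 18
gcd(3,3,4) = 1

Coefficients: [3, 3, 4]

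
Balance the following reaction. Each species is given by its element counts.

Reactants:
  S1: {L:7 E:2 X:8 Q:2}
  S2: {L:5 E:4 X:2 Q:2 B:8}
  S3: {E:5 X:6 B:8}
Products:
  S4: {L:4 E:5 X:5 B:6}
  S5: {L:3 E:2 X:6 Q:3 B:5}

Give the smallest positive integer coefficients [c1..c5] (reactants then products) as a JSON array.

Coefficients: [3, 3, 4, 6, 4]

L: 3·7+3·5+4·0 = 36 | 6·4+4·3 = 36
E: 3·2+3·4+4·5 = 38 | 6·5+4·2 = 38
X: 3·8+3·2+4·6 = 54 | 6·5+4·6 = 54
Q: 3·2+3·2+4·0 = 12 | 6·0+4·3 = 12
B: 3·0+3·8+4·8 = 56 | 6·6+4·5 = 56
gcd(3,3,4,6,4) = 1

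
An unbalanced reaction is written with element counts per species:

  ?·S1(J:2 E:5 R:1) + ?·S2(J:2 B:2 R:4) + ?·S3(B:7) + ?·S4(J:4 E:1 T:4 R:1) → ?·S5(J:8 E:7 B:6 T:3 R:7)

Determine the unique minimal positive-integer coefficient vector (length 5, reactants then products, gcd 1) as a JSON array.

Coefficients: [5, 5, 2, 3, 4]

J: 5·2+5·2+2·0+3·4 = 32 | 4·8 = 32
E: 5·5+5·0+2·0+3·1 = 28 | 4·7 = 28
B: 5·0+5·2+2·7+3·0 = 24 | 4·6 = 24
T: 5·0+5·0+2·0+3·4 = 12 | 4·3 = 12
R: 5·1+5·4+2·0+3·1 = 28 | 4·7 = 28
gcd(5,5,2,3,4) = 1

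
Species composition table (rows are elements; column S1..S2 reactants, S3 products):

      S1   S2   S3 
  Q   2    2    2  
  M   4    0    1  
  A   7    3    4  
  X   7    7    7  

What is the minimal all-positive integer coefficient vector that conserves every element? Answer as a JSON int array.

Q: 1·2+3·2 = 8 | 4·2 = 8
M: 1·4+3·0 = 4 | 4·1 = 4
A: 1·7+3·3 = 16 | 4·4 = 16
X: 1·7+3·7 = 28 | 4·7 = 28
gcd(1,3,4) = 1

Coefficients: [1, 3, 4]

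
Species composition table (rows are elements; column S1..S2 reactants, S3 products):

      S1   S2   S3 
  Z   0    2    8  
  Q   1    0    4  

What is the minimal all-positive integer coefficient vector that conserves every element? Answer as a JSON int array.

Z: 4·0+4·2 = 8 | 1·8 = 8
Q: 4·1+4·0 = 4 | 1·4 = 4
gcd(4,4,1) = 1

Coefficients: [4, 4, 1]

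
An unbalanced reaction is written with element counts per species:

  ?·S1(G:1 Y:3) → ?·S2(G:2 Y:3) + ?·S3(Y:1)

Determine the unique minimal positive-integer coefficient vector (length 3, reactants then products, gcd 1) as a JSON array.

G: 2·1 = 2 | 1·2+3·0 = 2
Y: 2·3 = 6 | 1·3+3·1 = 6
gcd(2,1,3) = 1

Coefficients: [2, 1, 3]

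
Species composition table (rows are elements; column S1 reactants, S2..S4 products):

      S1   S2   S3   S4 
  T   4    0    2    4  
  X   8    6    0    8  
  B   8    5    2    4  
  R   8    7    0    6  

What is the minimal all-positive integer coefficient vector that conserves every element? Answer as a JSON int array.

T: 5·4 = 20 | 4·0+6·2+2·4 = 20
X: 5·8 = 40 | 4·6+6·0+2·8 = 40
B: 5·8 = 40 | 4·5+6·2+2·4 = 40
R: 5·8 = 40 | 4·7+6·0+2·6 = 40
gcd(5,4,6,2) = 1

Coefficients: [5, 4, 6, 2]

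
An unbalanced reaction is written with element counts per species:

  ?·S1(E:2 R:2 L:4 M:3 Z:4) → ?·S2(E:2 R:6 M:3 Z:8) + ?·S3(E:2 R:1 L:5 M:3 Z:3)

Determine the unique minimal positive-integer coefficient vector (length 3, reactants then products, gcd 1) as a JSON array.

E: 5·2 = 10 | 1·2+4·2 = 10
R: 5·2 = 10 | 1·6+4·1 = 10
L: 5·4 = 20 | 1·0+4·5 = 20
M: 5·3 = 15 | 1·3+4·3 = 15
Z: 5·4 = 20 | 1·8+4·3 = 20
gcd(5,1,4) = 1

Coefficients: [5, 1, 4]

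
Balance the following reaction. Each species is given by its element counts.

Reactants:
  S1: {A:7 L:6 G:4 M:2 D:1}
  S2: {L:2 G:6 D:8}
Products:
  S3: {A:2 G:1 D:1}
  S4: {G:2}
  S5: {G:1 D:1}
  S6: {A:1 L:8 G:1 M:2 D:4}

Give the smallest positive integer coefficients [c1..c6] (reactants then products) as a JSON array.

Coefficients: [1, 1, 3, 2, 2, 1]

A: 1·7+1·0 = 7 | 3·2+2·0+2·0+1·1 = 7
L: 1·6+1·2 = 8 | 3·0+2·0+2·0+1·8 = 8
G: 1·4+1·6 = 10 | 3·1+2·2+2·1+1·1 = 10
M: 1·2+1·0 = 2 | 3·0+2·0+2·0+1·2 = 2
D: 1·1+1·8 = 9 | 3·1+2·0+2·1+1·4 = 9
gcd(1,1,3,2,2,1) = 1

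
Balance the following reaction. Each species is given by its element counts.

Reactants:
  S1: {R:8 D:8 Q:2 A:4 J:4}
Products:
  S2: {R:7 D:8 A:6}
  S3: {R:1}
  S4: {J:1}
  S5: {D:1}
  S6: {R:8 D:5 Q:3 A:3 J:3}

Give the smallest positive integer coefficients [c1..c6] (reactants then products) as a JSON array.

R: 3·8 = 24 | 1·7+1·1+6·0+6·0+2·8 = 24
D: 3·8 = 24 | 1·8+1·0+6·0+6·1+2·5 = 24
Q: 3·2 = 6 | 1·0+1·0+6·0+6·0+2·3 = 6
A: 3·4 = 12 | 1·6+1·0+6·0+6·0+2·3 = 12
J: 3·4 = 12 | 1·0+1·0+6·1+6·0+2·3 = 12
gcd(3,1,1,6,6,2) = 1

Coefficients: [3, 1, 1, 6, 6, 2]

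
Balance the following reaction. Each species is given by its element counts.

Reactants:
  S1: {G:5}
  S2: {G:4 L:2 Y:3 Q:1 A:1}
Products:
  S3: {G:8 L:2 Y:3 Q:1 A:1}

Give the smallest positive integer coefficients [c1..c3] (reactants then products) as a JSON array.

Coefficients: [4, 5, 5]

G: 4·5+5·4 = 40 | 5·8 = 40
L: 4·0+5·2 = 10 | 5·2 = 10
Y: 4·0+5·3 = 15 | 5·3 = 15
Q: 4·0+5·1 = 5 | 5·1 = 5
A: 4·0+5·1 = 5 | 5·1 = 5
gcd(4,5,5) = 1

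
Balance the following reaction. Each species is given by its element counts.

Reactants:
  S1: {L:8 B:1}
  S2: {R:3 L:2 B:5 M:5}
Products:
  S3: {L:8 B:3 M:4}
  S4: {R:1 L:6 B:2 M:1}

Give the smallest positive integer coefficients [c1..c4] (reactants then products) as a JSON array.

Coefficients: [5, 2, 1, 6]

R: 5·0+2·3 = 6 | 1·0+6·1 = 6
L: 5·8+2·2 = 44 | 1·8+6·6 = 44
B: 5·1+2·5 = 15 | 1·3+6·2 = 15
M: 5·0+2·5 = 10 | 1·4+6·1 = 10
gcd(5,2,1,6) = 1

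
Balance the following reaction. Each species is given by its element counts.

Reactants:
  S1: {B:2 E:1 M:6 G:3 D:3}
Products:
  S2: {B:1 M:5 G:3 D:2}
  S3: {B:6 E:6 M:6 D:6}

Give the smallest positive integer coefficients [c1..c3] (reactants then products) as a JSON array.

Coefficients: [6, 6, 1]

B: 6·2 = 12 | 6·1+1·6 = 12
E: 6·1 = 6 | 6·0+1·6 = 6
M: 6·6 = 36 | 6·5+1·6 = 36
G: 6·3 = 18 | 6·3+1·0 = 18
D: 6·3 = 18 | 6·2+1·6 = 18
gcd(6,6,1) = 1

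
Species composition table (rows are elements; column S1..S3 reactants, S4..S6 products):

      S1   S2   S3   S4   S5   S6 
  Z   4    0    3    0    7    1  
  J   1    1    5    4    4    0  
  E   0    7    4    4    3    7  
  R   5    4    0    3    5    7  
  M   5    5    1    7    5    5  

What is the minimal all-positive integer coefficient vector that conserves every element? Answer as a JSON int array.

Z: 6·4+2·0+4·3 = 36 | 2·0+5·7+1·1 = 36
J: 6·1+2·1+4·5 = 28 | 2·4+5·4+1·0 = 28
E: 6·0+2·7+4·4 = 30 | 2·4+5·3+1·7 = 30
R: 6·5+2·4+4·0 = 38 | 2·3+5·5+1·7 = 38
M: 6·5+2·5+4·1 = 44 | 2·7+5·5+1·5 = 44
gcd(6,2,4,2,5,1) = 1

Coefficients: [6, 2, 4, 2, 5, 1]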